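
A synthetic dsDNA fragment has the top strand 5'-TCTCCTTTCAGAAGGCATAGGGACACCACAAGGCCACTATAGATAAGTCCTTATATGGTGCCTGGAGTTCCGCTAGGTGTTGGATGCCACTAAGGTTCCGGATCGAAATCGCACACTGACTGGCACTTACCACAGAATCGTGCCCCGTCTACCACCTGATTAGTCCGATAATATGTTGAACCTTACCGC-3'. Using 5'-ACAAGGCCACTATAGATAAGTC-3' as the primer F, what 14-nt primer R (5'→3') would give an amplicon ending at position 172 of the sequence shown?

The forward primer binds at positions 28–49; the product's 3' end on the top strand is position 172.
The reverse primer anneals to the top strand over positions 159–172, i.e. to ATTAGTCCGATAAT.
Its sequence written 5'→3' is the reverse complement: ATTATCGGACTAAT.

5'-ATTATCGGACTAAT-3'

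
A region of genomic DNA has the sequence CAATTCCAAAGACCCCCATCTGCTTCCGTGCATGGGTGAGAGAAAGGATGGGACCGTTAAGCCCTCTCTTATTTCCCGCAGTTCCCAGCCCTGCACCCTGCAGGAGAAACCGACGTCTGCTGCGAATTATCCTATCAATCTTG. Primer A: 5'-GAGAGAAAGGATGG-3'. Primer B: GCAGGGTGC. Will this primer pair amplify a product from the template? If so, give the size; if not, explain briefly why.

Yes — a 64 bp product.

Primer A (GAGAGAAAGGATGG) matches the top strand at positions 38–51; it acts as a forward primer.
Primer B's reverse complement is GCACCCTGC, matching the top strand at positions 93–101; it acts as a reverse primer.
The 3' ends face each other across positions 38–101, giving a 64 bp product.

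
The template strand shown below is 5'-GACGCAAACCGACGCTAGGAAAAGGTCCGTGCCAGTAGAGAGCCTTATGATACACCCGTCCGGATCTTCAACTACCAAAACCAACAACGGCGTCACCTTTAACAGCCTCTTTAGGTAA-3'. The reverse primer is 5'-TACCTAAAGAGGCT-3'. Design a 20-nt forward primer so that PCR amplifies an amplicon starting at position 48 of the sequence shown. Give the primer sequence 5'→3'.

5'-TGATACACCCGTCCGGATCT-3'

The reverse primer's reverse complement AGCCTCTTTAGGTA matches the template at positions 104–117; the product starts at position 48.
The forward primer is identical to the top strand over positions 48–67: TGATACACCCGTCCGGATCT.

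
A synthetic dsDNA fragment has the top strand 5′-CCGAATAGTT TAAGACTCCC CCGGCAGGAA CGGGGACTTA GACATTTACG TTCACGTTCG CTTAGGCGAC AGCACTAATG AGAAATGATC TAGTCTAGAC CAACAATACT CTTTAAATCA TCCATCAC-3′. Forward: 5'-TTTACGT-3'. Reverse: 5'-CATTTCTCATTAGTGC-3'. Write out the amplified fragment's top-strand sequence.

5'-TTTACGTTCACGTTCGCTTAGGCGACAGCACTAATGAGAAATG-3'

Scanning the template, TTTACGT occurs at positions 45–51; this primer anneals to the bottom strand there with its 3' end pointing downstream.
Taking the reverse complement of CATTTCTCATTAGTGC gives GCACTAATGAGAAATG, found at positions 72–87 on the template; the primer anneals here to the top strand with its 3' end pointing upstream.
The product is the template from position 45 through 87 (43 bp).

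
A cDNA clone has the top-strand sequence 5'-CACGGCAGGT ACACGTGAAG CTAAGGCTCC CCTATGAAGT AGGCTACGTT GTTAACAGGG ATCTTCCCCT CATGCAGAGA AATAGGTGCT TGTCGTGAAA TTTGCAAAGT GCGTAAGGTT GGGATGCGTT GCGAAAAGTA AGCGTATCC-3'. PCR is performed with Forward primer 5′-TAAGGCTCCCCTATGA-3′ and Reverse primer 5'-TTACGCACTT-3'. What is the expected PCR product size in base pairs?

95 bp

Forward primer TAAGGCTCCCCTATGA is found on the top strand at positions 22–37.
Reverse complement of the reverse primer: AAGTGCGTAA. This occurs on the top strand at positions 107–116.
Amplicon spans positions 22–116: 95 bp.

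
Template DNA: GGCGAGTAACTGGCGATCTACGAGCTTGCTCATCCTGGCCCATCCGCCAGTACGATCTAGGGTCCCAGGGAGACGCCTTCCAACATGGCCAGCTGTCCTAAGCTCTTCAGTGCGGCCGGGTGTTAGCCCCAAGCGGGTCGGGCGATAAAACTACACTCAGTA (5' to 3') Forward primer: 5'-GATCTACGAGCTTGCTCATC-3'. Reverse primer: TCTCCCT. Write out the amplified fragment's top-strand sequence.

Forward primer GATCTACGAGCTTGCTCATC is found on the top strand at positions 15–34.
Reverse complement of the reverse primer: AGGGAGA. This occurs on the top strand at positions 67–73.
The product is the template from position 15 through 73 (59 bp).

5'-GATCTACGAGCTTGCTCATCCTGGCCCATCCGCCAGTACGATCTAGGGTCCCAGGGAGA-3'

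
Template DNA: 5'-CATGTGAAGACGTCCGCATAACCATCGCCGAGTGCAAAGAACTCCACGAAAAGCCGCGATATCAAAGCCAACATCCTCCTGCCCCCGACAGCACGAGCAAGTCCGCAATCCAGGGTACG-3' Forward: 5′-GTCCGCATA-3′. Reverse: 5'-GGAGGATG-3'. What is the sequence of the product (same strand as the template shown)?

5'-GTCCGCATAACCATCGCCGAGTGCAAAGAACTCCACGAAAAGCCGCGATATCAAAGCCAACATCCTCC-3'

Scanning the template, GTCCGCATA occurs at positions 12–20; this primer anneals to the bottom strand there with its 3' end pointing downstream.
The reverse primer's reverse complement is CATCCTCC, which matches the template at positions 72–79.
The product is the template from position 12 through 79 (68 bp).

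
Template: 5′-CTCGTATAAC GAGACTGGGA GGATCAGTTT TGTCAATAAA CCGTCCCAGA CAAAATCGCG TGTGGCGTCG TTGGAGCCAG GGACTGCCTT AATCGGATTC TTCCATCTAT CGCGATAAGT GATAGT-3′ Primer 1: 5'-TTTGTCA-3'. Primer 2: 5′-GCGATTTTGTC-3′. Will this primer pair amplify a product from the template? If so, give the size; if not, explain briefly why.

Primer 1 (TTTGTCA) matches the top strand at positions 29–35; it acts as a forward primer.
Primer 2's reverse complement is GACAAAATCGC, matching the top strand at positions 49–59; it acts as a reverse primer.
The 3' ends face each other across positions 29–59, giving a 31 bp product.

Yes — a 31 bp product.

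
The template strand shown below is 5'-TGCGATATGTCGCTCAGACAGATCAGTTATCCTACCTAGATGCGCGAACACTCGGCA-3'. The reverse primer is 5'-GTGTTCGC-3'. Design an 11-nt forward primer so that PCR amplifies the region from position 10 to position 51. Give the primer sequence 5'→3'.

The reverse primer's reverse complement GCGAACAC matches the template at positions 44–51; the product starts at position 10.
The forward primer is identical to the top strand over positions 10–20: TCGCTCAGACA.

5'-TCGCTCAGACA-3'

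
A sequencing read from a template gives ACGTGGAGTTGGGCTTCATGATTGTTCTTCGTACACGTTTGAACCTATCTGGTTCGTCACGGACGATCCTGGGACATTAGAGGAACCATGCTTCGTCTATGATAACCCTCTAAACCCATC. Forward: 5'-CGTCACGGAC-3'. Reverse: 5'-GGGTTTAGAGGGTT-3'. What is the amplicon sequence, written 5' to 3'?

Forward primer CGTCACGGAC is found on the top strand at positions 55–64.
Taking the reverse complement of GGGTTTAGAGGGTT gives AACCCTCTAAACCC, found at positions 104–117 on the template; the primer anneals here to the top strand with its 3' end pointing upstream.
The product is the template from position 55 through 117 (63 bp).

5'-CGTCACGGACGATCCTGGGACATTAGAGGAACCATGCTTCGTCTATGATAACCCTCTAAACCC-3'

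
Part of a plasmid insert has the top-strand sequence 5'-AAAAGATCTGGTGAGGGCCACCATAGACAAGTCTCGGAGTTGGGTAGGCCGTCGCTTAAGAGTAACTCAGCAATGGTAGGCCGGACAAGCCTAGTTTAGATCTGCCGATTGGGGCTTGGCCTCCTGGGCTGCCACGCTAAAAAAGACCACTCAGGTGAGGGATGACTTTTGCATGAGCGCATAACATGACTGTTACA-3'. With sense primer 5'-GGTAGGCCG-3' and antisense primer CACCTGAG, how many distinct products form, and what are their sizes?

The forward primer GGTAGGCCG matches the top strand at positions 43–51, 75–83.
The reverse primer's reverse complement is CTCAGGTG, matching at positions 150–157.
Each forward site pairs with the reverse site to give a product ending at position 157: sizes 115, 83 bp.

Two products: 115 bp, 83 bp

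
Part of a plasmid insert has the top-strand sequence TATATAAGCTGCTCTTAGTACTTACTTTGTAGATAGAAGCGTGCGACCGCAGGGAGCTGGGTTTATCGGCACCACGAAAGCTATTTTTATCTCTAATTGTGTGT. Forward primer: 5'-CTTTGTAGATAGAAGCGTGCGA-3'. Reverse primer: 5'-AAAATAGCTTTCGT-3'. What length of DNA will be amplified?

63 bp

The forward primer matches the template at positions 25–46.
The reverse primer's reverse complement is ACGAAAGCTATTTT, which matches the template at positions 74–87.
The product runs from position 25 to position 87, so its length is 87 − 25 + 1 = 63 bp.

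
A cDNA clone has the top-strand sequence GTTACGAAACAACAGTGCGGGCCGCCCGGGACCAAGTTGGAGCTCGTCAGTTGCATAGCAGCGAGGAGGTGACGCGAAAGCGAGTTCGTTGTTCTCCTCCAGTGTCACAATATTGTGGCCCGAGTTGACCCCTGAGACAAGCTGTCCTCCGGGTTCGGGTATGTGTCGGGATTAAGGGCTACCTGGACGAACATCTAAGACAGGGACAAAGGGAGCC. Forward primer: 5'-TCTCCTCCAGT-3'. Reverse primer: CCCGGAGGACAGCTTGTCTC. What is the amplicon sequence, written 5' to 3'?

5'-TCTCCTCCAGTGTCACAATATTGTGGCCCGAGTTGACCCCTGAGACAAGCTGTCCTCCGGG-3'

Forward primer TCTCCTCCAGT is found on the top strand at positions 93–103.
Taking the reverse complement of CCCGGAGGACAGCTTGTCTC gives GAGACAAGCTGTCCTCCGGG, found at positions 134–153 on the template; the primer anneals here to the top strand with its 3' end pointing upstream.
The product is the template from position 93 through 153 (61 bp).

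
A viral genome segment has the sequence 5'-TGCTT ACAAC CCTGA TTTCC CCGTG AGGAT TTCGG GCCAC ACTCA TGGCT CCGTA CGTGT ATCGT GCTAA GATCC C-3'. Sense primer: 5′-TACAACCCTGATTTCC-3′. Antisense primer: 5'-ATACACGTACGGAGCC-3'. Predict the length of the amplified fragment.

58 bp

The forward primer matches the template at positions 5–20.
Reverse complement of the reverse primer: GGCTCCGTACGTGTAT. This occurs on the top strand at positions 47–62.
The product runs from position 5 to position 62, so its length is 62 − 5 + 1 = 58 bp.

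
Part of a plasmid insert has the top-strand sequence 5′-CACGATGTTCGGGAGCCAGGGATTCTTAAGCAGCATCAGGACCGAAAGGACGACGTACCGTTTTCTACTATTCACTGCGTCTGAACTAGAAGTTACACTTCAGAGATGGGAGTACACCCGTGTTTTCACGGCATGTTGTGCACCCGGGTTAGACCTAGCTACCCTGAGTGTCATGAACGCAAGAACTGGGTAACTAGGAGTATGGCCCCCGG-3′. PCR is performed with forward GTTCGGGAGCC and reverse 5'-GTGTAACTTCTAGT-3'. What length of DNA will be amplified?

92 bp

Scanning the template, GTTCGGGAGCC occurs at positions 7–17; this primer anneals to the bottom strand there with its 3' end pointing downstream.
Taking the reverse complement of GTGTAACTTCTAGT gives ACTAGAAGTTACAC, found at positions 85–98 on the template; the primer anneals here to the top strand with its 3' end pointing upstream.
The product runs from position 7 to position 98, so its length is 98 − 7 + 1 = 92 bp.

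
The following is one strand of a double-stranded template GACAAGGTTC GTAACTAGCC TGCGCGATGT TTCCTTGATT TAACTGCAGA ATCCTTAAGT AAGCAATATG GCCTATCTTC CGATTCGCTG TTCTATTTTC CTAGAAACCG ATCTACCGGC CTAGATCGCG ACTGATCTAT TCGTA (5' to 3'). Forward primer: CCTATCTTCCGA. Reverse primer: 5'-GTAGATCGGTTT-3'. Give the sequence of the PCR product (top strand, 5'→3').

The forward primer matches the template at positions 72–83.
Reverse complement of the reverse primer: AAACCGATCTAC. This occurs on the top strand at positions 105–116.
The product is the template from position 72 through 116 (45 bp).

5'-CCTATCTTCCGATTCGCTGTTCTATTTTCCTAGAAACCGATCTAC-3'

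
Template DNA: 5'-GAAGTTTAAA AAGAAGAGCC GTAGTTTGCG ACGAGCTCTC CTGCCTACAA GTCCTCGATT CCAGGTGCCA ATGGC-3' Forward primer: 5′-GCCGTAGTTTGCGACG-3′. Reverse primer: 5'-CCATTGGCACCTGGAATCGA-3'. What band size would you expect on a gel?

57 bp

Forward primer GCCGTAGTTTGCGACG is found on the top strand at positions 18–33.
Reverse complement of the reverse primer: TCGATTCCAGGTGCCAATGG. This occurs on the top strand at positions 55–74.
Product length = (reverse-primer end) − (forward-primer start) + 1 = 74 − 18 + 1 = 57 bp.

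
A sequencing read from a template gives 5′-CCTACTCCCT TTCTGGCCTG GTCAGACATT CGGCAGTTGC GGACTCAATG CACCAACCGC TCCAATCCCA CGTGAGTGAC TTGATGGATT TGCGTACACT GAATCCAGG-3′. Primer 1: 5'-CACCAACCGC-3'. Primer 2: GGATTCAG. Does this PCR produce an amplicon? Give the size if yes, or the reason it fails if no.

Yes — a 56 bp product.

Primer 1 (CACCAACCGC) matches the top strand at positions 51–60; it acts as a forward primer.
Primer 2's reverse complement is CTGAATCC, matching the top strand at positions 99–106; it acts as a reverse primer.
The 3' ends face each other across positions 51–106, giving a 56 bp product.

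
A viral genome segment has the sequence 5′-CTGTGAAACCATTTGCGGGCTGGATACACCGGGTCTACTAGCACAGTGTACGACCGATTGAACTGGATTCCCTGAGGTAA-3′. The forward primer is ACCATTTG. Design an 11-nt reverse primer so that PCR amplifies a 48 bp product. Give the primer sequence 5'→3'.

The forward primer binds at positions 8–15, so a 48 bp product ends at position 8 + 48 − 1 = 55.
The reverse primer anneals to the top strand over positions 45–55, i.e. to AGTGTACGACC.
Its sequence written 5'→3' is the reverse complement: GGTCGTACACT.

5'-GGTCGTACACT-3'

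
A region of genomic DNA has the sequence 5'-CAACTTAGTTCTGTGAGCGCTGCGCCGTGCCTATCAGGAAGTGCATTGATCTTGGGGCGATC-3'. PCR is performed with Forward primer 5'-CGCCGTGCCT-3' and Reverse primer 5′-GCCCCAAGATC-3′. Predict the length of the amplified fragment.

36 bp

The forward primer matches the template at positions 23–32.
The reverse primer's reverse complement is GATCTTGGGGC, which matches the template at positions 48–58.
Amplicon spans positions 23–58: 36 bp.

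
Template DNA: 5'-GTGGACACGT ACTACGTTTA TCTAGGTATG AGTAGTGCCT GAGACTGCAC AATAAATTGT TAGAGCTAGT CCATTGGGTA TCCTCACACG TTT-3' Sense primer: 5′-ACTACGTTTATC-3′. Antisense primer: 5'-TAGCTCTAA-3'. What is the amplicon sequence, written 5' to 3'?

5'-ACTACGTTTATCTAGGTATGAGTAGTGCCTGAGACTGCACAATAAATTGTTAGAGCTA-3'

Scanning the template, ACTACGTTTATC occurs at positions 11–22; this primer anneals to the bottom strand there with its 3' end pointing downstream.
The reverse primer's reverse complement is TTAGAGCTA, which matches the template at positions 60–68.
The product is the template from position 11 through 68 (58 bp).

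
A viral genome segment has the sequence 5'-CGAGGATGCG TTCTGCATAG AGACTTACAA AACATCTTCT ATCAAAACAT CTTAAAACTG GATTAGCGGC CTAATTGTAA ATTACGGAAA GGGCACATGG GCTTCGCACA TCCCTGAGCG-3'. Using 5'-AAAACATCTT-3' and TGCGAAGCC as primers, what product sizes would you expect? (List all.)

The forward primer AAAACATCTT matches the top strand at positions 29–38, 44–53.
The reverse primer's reverse complement is GGCTTCGCA, matching at positions 100–108.
Each forward site pairs with the reverse site to give a product ending at position 108: sizes 80, 65 bp.

80 bp, 65 bp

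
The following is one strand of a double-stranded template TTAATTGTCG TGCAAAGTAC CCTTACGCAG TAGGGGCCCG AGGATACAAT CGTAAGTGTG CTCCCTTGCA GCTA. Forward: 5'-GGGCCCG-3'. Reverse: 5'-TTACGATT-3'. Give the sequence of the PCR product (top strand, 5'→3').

5'-GGGCCCGAGGATACAATCGTAA-3'

Scanning the template, GGGCCCG occurs at positions 34–40; this primer anneals to the bottom strand there with its 3' end pointing downstream.
Reverse complement of the reverse primer: AATCGTAA. This occurs on the top strand at positions 48–55.
The product is the template from position 34 through 55 (22 bp).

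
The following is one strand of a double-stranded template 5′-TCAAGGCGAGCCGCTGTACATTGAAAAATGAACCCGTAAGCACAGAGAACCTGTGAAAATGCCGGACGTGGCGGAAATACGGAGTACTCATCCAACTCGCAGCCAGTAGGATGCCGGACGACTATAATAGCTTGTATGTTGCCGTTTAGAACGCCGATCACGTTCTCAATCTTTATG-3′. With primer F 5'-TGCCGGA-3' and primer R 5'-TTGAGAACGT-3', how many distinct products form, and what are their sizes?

The forward primer TGCCGGA matches the top strand at positions 60–66, 112–118.
The reverse primer's reverse complement is ACGTTCTCAA, matching at positions 160–169.
Each forward site pairs with the reverse site to give a product ending at position 169: sizes 110, 58 bp.

Two products: 110 bp, 58 bp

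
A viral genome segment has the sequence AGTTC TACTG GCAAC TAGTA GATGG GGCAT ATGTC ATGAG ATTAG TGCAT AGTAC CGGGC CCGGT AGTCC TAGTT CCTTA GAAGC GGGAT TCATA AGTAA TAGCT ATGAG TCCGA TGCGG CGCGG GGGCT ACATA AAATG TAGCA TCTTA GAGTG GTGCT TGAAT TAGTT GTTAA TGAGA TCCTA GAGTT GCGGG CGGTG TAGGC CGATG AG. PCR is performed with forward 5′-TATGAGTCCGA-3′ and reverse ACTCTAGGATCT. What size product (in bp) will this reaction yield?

85 bp

The forward primer matches the template at positions 105–115.
The reverse primer's reverse complement is AGATCCTAGAGT, which matches the template at positions 178–189.
Amplicon spans positions 105–189: 85 bp.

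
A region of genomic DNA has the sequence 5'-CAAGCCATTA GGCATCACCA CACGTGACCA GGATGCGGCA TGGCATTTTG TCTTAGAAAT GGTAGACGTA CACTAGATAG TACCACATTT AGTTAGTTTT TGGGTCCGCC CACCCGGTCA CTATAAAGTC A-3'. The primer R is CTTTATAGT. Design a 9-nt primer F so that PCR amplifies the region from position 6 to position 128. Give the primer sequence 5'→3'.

The reverse primer's reverse complement ACTATAAAG matches the template at positions 120–128; the product starts at position 6.
The forward primer is identical to the top strand over positions 6–14: CATTAGGCA.

5'-CATTAGGCA-3'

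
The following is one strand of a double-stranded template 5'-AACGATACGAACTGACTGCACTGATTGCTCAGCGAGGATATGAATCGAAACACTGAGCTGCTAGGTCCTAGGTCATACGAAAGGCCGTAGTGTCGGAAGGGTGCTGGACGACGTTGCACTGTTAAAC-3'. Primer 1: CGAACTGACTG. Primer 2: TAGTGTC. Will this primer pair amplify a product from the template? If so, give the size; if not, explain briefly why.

Primer 1 (CGAACTGACTG) matches the top strand at positions 8–18 (3' end points downstream).
Primer 2 (TAGTGTC) also matches the top strand directly, at positions 88–94 — its reverse complement GACACTA is not present.
Both primers anneal to the bottom strand with 3' ends pointing the same way, so neither can prime synthesis back toward the other.

No product — both primers anneal to the same strand and extend in the same direction.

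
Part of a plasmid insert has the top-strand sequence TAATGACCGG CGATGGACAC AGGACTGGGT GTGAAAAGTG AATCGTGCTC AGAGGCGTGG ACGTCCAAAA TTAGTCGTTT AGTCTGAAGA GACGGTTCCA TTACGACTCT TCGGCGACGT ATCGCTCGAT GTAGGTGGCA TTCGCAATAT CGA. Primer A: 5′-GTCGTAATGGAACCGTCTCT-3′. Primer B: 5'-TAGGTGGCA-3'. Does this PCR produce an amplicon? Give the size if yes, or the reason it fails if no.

No product — the primers' 3' ends point away from each other.

Primer A (GTCGTAATGGAACCGTCTCT) has reverse complement AGAGACGGTTCCATTACGAC, which matches the top strand at positions 88–107; primer A anneals to the top strand there with its 3' end pointing upstream toward position 88.
Primer B (TAGGTGGCA) matches the top strand directly at positions 132–140; it anneals to the bottom strand with its 3' end pointing downstream toward position 140.
The 3' ends diverge (primer A extends toward position 1, primer B toward position 153), so the primers never converge on a shared product.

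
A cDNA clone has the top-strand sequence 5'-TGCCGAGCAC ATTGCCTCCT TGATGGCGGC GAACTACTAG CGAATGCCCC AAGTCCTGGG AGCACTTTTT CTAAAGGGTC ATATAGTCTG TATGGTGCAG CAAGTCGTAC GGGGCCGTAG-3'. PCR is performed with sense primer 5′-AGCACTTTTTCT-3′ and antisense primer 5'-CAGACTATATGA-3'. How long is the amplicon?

Scanning the template, AGCACTTTTTCT occurs at positions 61–72; this primer anneals to the bottom strand there with its 3' end pointing downstream.
Taking the reverse complement of CAGACTATATGA gives TCATATAGTCTG, found at positions 79–90 on the template; the primer anneals here to the top strand with its 3' end pointing upstream.
The product runs from position 61 to position 90, so its length is 90 − 61 + 1 = 30 bp.

30 bp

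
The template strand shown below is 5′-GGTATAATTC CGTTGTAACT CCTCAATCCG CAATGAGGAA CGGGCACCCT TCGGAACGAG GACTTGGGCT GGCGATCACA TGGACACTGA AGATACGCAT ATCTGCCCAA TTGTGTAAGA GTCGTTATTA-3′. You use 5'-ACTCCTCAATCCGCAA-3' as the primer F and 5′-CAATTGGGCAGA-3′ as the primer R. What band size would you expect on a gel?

Forward primer ACTCCTCAATCCGCAA is found on the top strand at positions 18–33.
Reverse complement of the reverse primer: TCTGCCCAATTG. This occurs on the top strand at positions 102–113.
Amplicon spans positions 18–113: 96 bp.

96 bp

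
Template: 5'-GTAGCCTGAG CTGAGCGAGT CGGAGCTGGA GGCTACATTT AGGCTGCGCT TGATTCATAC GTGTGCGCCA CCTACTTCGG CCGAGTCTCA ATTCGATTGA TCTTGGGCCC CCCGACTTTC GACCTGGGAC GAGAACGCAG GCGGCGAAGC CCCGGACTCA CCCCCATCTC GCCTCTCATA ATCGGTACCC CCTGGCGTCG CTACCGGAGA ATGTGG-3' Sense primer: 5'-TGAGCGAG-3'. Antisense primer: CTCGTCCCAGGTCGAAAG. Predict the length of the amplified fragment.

122 bp

The forward primer matches the template at positions 12–19.
Taking the reverse complement of CTCGTCCCAGGTCGAAAG gives CTTTCGACCTGGGACGAG, found at positions 116–133 on the template; the primer anneals here to the top strand with its 3' end pointing upstream.
Product length = (reverse-primer end) − (forward-primer start) + 1 = 133 − 12 + 1 = 122 bp.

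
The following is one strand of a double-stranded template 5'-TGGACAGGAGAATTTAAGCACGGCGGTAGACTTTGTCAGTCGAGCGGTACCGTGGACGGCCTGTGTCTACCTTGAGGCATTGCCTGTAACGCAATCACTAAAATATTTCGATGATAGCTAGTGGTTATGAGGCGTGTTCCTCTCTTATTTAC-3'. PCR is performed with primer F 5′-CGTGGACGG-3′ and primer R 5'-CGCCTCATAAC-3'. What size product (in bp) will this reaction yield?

The forward primer matches the template at positions 51–59.
Taking the reverse complement of CGCCTCATAAC gives GTTATGAGGCG, found at positions 124–134 on the template; the primer anneals here to the top strand with its 3' end pointing upstream.
Product length = (reverse-primer end) − (forward-primer start) + 1 = 134 − 51 + 1 = 84 bp.

84 bp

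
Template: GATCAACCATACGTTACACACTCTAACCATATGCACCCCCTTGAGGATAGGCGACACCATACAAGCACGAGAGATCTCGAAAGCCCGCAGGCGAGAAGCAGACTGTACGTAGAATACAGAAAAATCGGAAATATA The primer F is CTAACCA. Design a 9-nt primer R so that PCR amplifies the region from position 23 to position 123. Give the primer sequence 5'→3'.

5'-TTTTCTGTA-3'

The product's 3' end on the top strand is position 123.
The reverse primer anneals to the top strand over positions 115–123, i.e. to TACAGAAAA.
Its sequence written 5'→3' is the reverse complement: TTTTCTGTA.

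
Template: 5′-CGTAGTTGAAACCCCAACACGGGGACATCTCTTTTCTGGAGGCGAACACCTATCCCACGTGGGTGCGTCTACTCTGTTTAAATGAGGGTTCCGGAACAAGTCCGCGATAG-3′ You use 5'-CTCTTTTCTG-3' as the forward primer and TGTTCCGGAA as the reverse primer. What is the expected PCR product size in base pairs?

The forward primer matches the template at positions 29–38.
Reverse complement of the reverse primer: TTCCGGAACA. This occurs on the top strand at positions 89–98.
Product length = (reverse-primer end) − (forward-primer start) + 1 = 98 − 29 + 1 = 70 bp.

70 bp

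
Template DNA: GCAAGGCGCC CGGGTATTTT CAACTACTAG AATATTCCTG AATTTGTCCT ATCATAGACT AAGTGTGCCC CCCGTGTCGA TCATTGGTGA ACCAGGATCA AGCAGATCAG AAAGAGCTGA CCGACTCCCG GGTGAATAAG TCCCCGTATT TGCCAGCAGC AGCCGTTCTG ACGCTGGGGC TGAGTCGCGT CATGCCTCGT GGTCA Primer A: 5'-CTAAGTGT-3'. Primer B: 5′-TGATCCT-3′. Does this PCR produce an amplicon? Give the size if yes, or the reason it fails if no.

Primer A (CTAAGTGT) matches the top strand at positions 59–66; it acts as a forward primer.
Primer B's reverse complement is AGGATCA, matching the top strand at positions 94–100; it acts as a reverse primer.
The 3' ends face each other across positions 59–100, giving a 42 bp product.

Yes — a 42 bp product.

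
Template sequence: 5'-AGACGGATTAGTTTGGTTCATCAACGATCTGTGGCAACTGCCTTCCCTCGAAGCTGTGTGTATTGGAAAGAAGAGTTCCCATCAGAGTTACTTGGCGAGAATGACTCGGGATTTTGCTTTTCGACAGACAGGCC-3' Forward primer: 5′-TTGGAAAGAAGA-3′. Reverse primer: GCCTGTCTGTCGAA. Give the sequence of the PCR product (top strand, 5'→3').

The forward primer matches the template at positions 63–74.
Reverse complement of the reverse primer: TTCGACAGACAGGC. This occurs on the top strand at positions 120–133.
The product is the template from position 63 through 133 (71 bp).

5'-TTGGAAAGAAGAGTTCCCATCAGAGTTACTTGGCGAGAATGACTCGGGATTTTGCTTTTCGACAGACAGGC-3'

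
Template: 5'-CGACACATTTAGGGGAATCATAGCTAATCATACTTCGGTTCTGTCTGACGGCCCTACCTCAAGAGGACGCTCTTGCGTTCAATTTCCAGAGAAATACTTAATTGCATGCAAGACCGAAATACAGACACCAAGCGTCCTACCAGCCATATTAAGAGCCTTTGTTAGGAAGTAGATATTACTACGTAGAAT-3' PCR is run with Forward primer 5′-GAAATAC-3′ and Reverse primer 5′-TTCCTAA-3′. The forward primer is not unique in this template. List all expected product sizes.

The forward primer GAAATAC matches the top strand at positions 91–97, 116–122.
The reverse primer's reverse complement is TTAGGAA, matching at positions 162–168.
Each forward site pairs with the reverse site to give a product ending at position 168: sizes 78, 53 bp.

78 bp, 53 bp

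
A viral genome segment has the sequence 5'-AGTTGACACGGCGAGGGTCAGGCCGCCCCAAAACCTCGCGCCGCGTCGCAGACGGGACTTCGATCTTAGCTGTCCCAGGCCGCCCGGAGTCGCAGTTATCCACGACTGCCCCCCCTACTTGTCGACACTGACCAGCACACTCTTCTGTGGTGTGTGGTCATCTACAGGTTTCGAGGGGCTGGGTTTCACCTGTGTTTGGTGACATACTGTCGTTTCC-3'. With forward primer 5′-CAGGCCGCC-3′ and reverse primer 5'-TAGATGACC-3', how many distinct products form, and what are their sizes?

Two products: 146 bp, 89 bp

The forward primer CAGGCCGCC matches the top strand at positions 19–27, 76–84.
The reverse primer's reverse complement is GGTCATCTA, matching at positions 156–164.
Each forward site pairs with the reverse site to give a product ending at position 164: sizes 146, 89 bp.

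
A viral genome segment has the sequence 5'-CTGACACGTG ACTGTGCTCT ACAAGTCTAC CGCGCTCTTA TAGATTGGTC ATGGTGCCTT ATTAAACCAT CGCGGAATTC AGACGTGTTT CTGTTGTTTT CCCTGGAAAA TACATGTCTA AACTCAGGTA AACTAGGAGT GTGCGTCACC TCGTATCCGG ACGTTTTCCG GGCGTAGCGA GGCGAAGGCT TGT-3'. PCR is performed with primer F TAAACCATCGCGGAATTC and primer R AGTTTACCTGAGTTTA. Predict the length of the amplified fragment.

Scanning the template, TAAACCATCGCGGAATTC occurs at positions 63–80; this primer anneals to the bottom strand there with its 3' end pointing downstream.
Reverse complement of the reverse primer: TAAACTCAGGTAAACT. This occurs on the top strand at positions 119–134.
Amplicon spans positions 63–134: 72 bp.

72 bp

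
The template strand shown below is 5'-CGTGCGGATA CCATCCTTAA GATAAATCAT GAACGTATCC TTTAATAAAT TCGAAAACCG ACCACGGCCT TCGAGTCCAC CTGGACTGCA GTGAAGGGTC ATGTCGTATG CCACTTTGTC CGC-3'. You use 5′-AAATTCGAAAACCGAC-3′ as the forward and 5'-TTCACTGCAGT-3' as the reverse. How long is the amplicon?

Scanning the template, AAATTCGAAAACCGAC occurs at positions 47–62; this primer anneals to the bottom strand there with its 3' end pointing downstream.
Reverse complement of the reverse primer: ACTGCAGTGAA. This occurs on the top strand at positions 85–95.
The product runs from position 47 to position 95, so its length is 95 − 47 + 1 = 49 bp.

49 bp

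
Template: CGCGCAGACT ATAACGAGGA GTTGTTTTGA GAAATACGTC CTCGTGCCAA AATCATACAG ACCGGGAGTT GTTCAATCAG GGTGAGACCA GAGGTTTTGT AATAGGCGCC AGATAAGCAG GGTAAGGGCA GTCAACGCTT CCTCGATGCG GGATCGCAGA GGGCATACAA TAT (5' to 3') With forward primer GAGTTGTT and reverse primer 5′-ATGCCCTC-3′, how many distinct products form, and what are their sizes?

The forward primer GAGTTGTT matches the top strand at positions 19–26, 66–73.
The reverse primer's reverse complement is GAGGGCAT, matching at positions 159–166.
Each forward site pairs with the reverse site to give a product ending at position 166: sizes 148, 101 bp.

Two products: 148 bp, 101 bp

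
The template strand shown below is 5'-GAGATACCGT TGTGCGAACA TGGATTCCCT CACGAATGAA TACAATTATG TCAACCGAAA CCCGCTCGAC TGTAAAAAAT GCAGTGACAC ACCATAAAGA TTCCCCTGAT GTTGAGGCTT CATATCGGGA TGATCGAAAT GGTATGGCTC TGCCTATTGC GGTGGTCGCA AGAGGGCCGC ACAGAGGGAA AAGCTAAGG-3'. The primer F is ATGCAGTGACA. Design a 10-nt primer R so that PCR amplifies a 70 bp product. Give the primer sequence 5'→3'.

5'-GCCATACCAT-3'

The forward primer binds at positions 79–89, so a 70 bp product ends at position 79 + 70 − 1 = 148.
The reverse primer anneals to the top strand over positions 139–148, i.e. to ATGGTATGGC.
Its sequence written 5'→3' is the reverse complement: GCCATACCAT.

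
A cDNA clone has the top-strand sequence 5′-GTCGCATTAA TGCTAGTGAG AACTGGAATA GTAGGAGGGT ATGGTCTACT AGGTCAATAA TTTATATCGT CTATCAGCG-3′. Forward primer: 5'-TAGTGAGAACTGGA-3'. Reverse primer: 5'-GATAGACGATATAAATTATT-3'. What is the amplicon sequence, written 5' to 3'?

5'-TAGTGAGAACTGGAATAGTAGGAGGGTATGGTCTACTAGGTCAATAATTTATATCGTCTATC-3'

Forward primer TAGTGAGAACTGGA is found on the top strand at positions 14–27.
Reverse complement of the reverse primer: AATAATTTATATCGTCTATC. This occurs on the top strand at positions 56–75.
The product is the template from position 14 through 75 (62 bp).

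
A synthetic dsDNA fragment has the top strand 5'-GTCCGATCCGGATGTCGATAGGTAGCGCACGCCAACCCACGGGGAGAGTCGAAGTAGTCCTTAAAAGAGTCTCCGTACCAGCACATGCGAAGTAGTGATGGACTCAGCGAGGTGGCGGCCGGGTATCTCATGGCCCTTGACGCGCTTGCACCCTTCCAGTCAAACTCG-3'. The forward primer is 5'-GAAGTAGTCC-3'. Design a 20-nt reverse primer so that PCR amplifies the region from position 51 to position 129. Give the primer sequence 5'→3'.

The product's 3' end on the top strand is position 129.
The reverse primer anneals to the top strand over positions 110–129, i.e. to AGGTGGCGGCCGGGTATCTC.
Its sequence written 5'→3' is the reverse complement: GAGATACCCGGCCGCCACCT.

5'-GAGATACCCGGCCGCCACCT-3'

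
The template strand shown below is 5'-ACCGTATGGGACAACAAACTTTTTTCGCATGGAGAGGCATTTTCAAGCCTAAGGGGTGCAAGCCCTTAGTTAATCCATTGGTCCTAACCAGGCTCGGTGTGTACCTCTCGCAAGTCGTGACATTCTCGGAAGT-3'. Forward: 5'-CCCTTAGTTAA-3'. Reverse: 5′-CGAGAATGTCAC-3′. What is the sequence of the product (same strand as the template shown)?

Forward primer CCCTTAGTTAA is found on the top strand at positions 63–73.
The reverse primer's reverse complement is GTGACATTCTCG, which matches the template at positions 117–128.
The product is the template from position 63 through 128 (66 bp).

5'-CCCTTAGTTAATCCATTGGTCCTAACCAGGCTCGGTGTGTACCTCTCGCAAGTCGTGACATTCTCG-3'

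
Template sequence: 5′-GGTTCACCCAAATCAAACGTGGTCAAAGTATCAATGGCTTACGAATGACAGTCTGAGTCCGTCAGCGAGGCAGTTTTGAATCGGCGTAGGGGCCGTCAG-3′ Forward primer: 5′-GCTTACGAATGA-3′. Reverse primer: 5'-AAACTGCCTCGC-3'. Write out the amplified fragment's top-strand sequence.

5'-GCTTACGAATGACAGTCTGAGTCCGTCAGCGAGGCAGTTT-3'

Scanning the template, GCTTACGAATGA occurs at positions 37–48; this primer anneals to the bottom strand there with its 3' end pointing downstream.
The reverse primer's reverse complement is GCGAGGCAGTTT, which matches the template at positions 65–76.
The product is the template from position 37 through 76 (40 bp).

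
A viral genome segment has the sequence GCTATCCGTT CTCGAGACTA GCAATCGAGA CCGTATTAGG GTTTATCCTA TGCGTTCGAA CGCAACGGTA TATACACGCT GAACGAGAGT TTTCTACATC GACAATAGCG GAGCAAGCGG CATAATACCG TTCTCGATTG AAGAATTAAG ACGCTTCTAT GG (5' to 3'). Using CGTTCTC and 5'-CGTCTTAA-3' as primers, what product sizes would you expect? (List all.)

147 bp, 25 bp

The forward primer CGTTCTC matches the top strand at positions 7–13, 129–135.
The reverse primer's reverse complement is TTAAGACG, matching at positions 146–153.
Each forward site pairs with the reverse site to give a product ending at position 153: sizes 147, 25 bp.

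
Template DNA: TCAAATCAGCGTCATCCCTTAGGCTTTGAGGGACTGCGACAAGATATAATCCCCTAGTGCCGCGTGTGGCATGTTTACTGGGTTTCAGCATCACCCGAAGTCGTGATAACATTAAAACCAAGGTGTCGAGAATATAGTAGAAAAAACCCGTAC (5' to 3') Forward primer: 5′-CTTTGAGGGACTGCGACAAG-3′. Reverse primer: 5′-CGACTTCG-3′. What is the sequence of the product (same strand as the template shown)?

The forward primer matches the template at positions 24–43.
Reverse complement of the reverse primer: CGAAGTCG. This occurs on the top strand at positions 96–103.
The product is the template from position 24 through 103 (80 bp).

5'-CTTTGAGGGACTGCGACAAGATATAATCCCCTAGTGCCGCGTGTGGCATGTTTACTGGGTTTCAGCATCACCCGAAGTCG-3'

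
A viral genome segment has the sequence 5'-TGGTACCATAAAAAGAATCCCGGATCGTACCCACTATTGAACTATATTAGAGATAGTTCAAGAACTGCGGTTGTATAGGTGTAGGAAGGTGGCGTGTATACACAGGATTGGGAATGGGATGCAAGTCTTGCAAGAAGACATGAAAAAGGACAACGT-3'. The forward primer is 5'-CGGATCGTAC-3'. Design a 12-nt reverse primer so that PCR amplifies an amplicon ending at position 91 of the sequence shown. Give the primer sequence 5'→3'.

5'-CACCTTCCTACA-3'

The forward primer binds at positions 21–30; the product's 3' end on the top strand is position 91.
The reverse primer anneals to the top strand over positions 80–91, i.e. to TGTAGGAAGGTG.
Its sequence written 5'→3' is the reverse complement: CACCTTCCTACA.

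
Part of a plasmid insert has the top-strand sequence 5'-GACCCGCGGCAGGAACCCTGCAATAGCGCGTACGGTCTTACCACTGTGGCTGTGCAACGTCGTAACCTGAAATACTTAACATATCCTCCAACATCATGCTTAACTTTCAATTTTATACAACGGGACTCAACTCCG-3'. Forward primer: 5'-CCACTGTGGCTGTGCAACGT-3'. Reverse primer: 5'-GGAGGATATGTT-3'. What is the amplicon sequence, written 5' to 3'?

5'-CCACTGTGGCTGTGCAACGTCGTAACCTGAAATACTTAACATATCCTCC-3'

Forward primer CCACTGTGGCTGTGCAACGT is found on the top strand at positions 41–60.
The reverse primer's reverse complement is AACATATCCTCC, which matches the template at positions 78–89.
The product is the template from position 41 through 89 (49 bp).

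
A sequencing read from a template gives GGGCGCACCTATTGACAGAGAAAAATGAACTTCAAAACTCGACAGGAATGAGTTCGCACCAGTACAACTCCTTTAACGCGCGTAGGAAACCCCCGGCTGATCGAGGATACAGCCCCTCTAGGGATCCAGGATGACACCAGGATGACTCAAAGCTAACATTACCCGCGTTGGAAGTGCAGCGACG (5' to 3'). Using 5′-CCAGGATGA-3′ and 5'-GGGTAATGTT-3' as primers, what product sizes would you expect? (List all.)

39 bp, 28 bp

The forward primer CCAGGATGA matches the top strand at positions 126–134, 137–145.
The reverse primer's reverse complement is AACATTACCC, matching at positions 155–164.
Each forward site pairs with the reverse site to give a product ending at position 164: sizes 39, 28 bp.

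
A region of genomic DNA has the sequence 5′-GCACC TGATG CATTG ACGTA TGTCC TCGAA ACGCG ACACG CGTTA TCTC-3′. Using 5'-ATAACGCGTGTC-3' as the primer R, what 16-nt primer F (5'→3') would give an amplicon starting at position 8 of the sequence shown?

5'-ATGCATTGACGTATGT-3'

The reverse primer's reverse complement GACACGCGTTAT matches the template at positions 35–46; the product starts at position 8.
The forward primer is identical to the top strand over positions 8–23: ATGCATTGACGTATGT.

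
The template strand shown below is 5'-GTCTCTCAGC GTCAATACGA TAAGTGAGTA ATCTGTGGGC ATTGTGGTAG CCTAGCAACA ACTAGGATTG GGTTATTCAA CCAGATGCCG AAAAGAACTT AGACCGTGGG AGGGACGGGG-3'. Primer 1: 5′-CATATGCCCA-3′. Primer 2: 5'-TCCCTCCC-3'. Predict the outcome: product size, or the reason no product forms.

No product — primer 1 has no binding site in the template.

Primer 1 (CATATGCCCA) does not match the top strand, and its reverse complement TGGGCATATG does not match either.
With no annealing site for primer 1, no amplification occurs.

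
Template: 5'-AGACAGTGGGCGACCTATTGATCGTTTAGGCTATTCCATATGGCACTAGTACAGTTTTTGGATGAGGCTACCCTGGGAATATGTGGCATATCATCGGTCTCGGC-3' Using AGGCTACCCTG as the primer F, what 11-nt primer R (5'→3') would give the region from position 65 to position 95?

The product's 3' end on the top strand is position 95.
The reverse primer anneals to the top strand over positions 85–95, i.e. to GGCATATCATC.
Its sequence written 5'→3' is the reverse complement: GATGATATGCC.

5'-GATGATATGCC-3'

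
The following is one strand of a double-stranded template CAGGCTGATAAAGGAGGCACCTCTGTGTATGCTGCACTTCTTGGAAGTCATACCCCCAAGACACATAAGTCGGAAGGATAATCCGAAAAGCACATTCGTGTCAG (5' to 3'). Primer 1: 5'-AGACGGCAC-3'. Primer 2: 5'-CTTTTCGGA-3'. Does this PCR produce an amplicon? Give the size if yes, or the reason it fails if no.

Primer 1 (AGACGGCAC) does not match the top strand, and its reverse complement GTGCCGTCT does not match either.
With no annealing site for primer 1, no amplification occurs.

No product — primer 1 has no binding site in the template.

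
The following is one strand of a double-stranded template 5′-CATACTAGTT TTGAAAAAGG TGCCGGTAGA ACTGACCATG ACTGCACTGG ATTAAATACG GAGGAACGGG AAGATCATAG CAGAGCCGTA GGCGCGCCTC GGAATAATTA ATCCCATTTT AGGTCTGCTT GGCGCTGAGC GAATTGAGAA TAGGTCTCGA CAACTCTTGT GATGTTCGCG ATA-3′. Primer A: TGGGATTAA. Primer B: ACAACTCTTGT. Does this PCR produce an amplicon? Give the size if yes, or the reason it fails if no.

Primer A (TGGGATTAA) has reverse complement TTAATCCCA, which matches the top strand at positions 108–116; primer A anneals to the top strand there with its 3' end pointing upstream toward position 108.
Primer B (ACAACTCTTGT) matches the top strand directly at positions 160–170; it anneals to the bottom strand with its 3' end pointing downstream toward position 170.
The 3' ends diverge (primer A extends toward position 1, primer B toward position 183), so the primers never converge on a shared product.

No product — the primers' 3' ends point away from each other.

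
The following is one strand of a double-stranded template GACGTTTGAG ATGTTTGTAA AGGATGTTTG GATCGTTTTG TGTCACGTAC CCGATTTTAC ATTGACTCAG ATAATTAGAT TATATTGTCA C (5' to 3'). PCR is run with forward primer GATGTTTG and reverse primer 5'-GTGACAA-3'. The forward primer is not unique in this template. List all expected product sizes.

The forward primer GATGTTTG matches the top strand at positions 10–17, 23–30.
The reverse primer's reverse complement is TTGTCAC, matching at positions 85–91.
Each forward site pairs with the reverse site to give a product ending at position 91: sizes 82, 69 bp.

82 bp, 69 bp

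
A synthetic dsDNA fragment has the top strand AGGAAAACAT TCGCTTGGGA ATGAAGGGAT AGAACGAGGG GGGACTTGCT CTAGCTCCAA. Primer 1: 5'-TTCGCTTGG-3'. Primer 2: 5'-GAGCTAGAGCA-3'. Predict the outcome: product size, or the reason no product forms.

Primer 1 (TTCGCTTGG) matches the top strand at positions 10–18; it acts as a forward primer.
Primer 2's reverse complement is TGCTCTAGCTC, matching the top strand at positions 47–57; it acts as a reverse primer.
The 3' ends face each other across positions 10–57, giving a 48 bp product.

Yes — a 48 bp product.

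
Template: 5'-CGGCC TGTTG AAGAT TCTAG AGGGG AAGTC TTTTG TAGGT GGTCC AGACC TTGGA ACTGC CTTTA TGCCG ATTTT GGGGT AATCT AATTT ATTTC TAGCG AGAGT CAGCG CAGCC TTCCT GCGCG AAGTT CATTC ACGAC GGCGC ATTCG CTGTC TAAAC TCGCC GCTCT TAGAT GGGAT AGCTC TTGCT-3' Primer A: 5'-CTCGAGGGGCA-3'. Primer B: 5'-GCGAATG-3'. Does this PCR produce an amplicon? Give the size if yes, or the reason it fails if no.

No product — primer A has no binding site in the template.

Primer A (CTCGAGGGGCA) does not match the top strand, and its reverse complement TGCCCCTCGAG does not match either.
With no annealing site for primer A, no amplification occurs.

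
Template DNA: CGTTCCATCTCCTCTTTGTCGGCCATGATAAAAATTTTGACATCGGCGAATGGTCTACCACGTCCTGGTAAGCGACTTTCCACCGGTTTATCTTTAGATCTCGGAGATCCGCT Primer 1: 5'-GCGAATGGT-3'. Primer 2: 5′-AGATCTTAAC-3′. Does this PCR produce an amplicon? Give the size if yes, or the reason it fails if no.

Primer 2 (AGATCTTAAC) does not match the top strand, and its reverse complement GTTAAGATCT does not match either.
With no annealing site for primer 2, no amplification occurs.

No product — primer 2 has no binding site in the template.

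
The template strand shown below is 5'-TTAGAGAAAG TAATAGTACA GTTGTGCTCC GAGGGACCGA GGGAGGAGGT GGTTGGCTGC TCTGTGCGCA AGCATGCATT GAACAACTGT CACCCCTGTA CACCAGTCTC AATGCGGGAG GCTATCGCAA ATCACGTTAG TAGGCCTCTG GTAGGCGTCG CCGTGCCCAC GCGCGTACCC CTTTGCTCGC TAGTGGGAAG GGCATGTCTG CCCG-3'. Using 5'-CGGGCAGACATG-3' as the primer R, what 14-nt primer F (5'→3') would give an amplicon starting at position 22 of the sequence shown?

The reverse primer's reverse complement CATGTCTGCCCG matches the template at positions 203–214; the product starts at position 22.
The forward primer is identical to the top strand over positions 22–35: TTGTGCTCCGAGGG.

5'-TTGTGCTCCGAGGG-3'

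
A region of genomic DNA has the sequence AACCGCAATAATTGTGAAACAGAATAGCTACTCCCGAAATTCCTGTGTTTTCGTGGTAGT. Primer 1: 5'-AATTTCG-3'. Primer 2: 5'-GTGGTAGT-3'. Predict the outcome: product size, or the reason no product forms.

Primer 1 (AATTTCG) has reverse complement CGAAATT, which matches the top strand at positions 35–41; primer 1 anneals to the top strand there with its 3' end pointing upstream toward position 35.
Primer 2 (GTGGTAGT) matches the top strand directly at positions 53–60; it anneals to the bottom strand with its 3' end pointing downstream toward position 60.
The 3' ends diverge (primer 1 extends toward position 1, primer 2 toward position 60), so the primers never converge on a shared product.

No product — the primers' 3' ends point away from each other.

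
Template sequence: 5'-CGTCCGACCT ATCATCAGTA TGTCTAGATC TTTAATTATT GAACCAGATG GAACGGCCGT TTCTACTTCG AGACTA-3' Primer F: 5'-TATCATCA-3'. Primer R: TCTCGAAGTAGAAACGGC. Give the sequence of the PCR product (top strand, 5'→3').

5'-TATCATCAGTATGTCTAGATCTTTAATTATTGAACCAGATGGAACGGCCGTTTCTACTTCGAGA-3'

Forward primer TATCATCA is found on the top strand at positions 10–17.
The reverse primer's reverse complement is GCCGTTTCTACTTCGAGA, which matches the template at positions 56–73.
The product is the template from position 10 through 73 (64 bp).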